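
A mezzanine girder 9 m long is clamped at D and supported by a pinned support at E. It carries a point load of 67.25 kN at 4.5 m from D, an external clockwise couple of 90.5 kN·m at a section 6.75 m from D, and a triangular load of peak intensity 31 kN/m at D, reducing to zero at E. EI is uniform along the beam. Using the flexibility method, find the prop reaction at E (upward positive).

R_E = 63.06 kN

Choose R_E as the redundant. The primary structure is the cantilever fixed at D.
Free-end deflection of the primary structure under the applied loading (downward +):
  point load 67.25 at a = 4.5: Pa²(3L − a)/(6EI) = 5107/EI
  clockwise couple 90.5 at a = 6.75: M₀a(2L − a)/(2EI) = 3436/EI
  triangular load, peak 31 at the fixed end: w₀L⁴/(30EI) = 6780/EI
  δ_0 = 15323/EI
Tip deflection under a unit load at E: L³/(3EI) = 243/EI.
Compatibility at E: δ_0 − R_E·δ_{EE} = 0, so R_E = 15323/243 = 63.06 kN.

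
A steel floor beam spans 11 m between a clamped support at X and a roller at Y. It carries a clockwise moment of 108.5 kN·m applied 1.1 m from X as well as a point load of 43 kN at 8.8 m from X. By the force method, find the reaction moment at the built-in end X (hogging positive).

M_X = 123 kN·m

Choose R_Y as the redundant. The primary structure is the cantilever fixed at X.
Primary-structure tip deflection at Y by superposition:
  clockwise couple 108.5 at a = 1.1: M₀a(2L − a)/(2EI) = 1247/EI
  point load 43 at a = 8.8: Pa²(3L − a)/(6EI) = 13431/EI
  δ_0 = 14678/EI
Tip deflection under a unit load at Y: L³/(3EI) = 443.7/EI.
The prop prevents deflection at Y: R_Y = δ_0/δ_{YY} = 14678/443.7 = 33.08 kN.
Moment equilibrium about X: M_X = Σ(load moments about X) − R_Y·L = 486.9 − 33.08×11 = 123 kN·m.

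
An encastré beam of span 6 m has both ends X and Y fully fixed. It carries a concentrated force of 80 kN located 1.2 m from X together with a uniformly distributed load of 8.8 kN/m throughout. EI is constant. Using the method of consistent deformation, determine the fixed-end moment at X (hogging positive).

M_X = 87.84 kN·m

Release both end moments; the primary structure is a simply-supported span XY with redundants M_X and M_Y.
Simple-span end rotations at X and Y under the given loads:
  at X: point load 80 at a = 1.2: Pab(L + b)/(6LEI) = 138.2/EI
  at Y: point load 80 at a = 1.2: Pab(L + a)/(6LEI) = 92.16/EI
  at X: UDL 8.8: wL³/(24EI) = 79.2/EI
  at Y: UDL 8.8: wL³/(24EI) = 79.2/EI
  θ_X0 = 217.4/EI,  θ_Y0 = 171.4/EI
Flexibility coefficients: a unit moment at one end gives L/(3EI) there and L/(6EI) at the far end, so f₁₁ = f₂₂ = 2/EI and f₁₂ = f₂₁ = 1/EI.
Compatibility — zero rotation at each built-in end:
  2 M_X + 1 M_Y = 217.4
  1 M_X + 2 M_Y = 171.4
Solving the pair gives M_X = 87.84 kN·m and M_Y = 41.76 kN·m (hogging).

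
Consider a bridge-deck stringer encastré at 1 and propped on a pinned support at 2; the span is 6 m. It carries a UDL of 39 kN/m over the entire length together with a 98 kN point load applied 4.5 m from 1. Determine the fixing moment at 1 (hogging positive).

Take the reaction at 2 as the redundant and release it; the primary structure is a cantilever fixed at 1.
Primary-structure tip deflection at 2 by superposition:
  UDL 39: wL⁴/(8EI) = 6318/EI
  point load 98 at a = 4.5: Pa²(3L − a)/(6EI) = 4465/EI
  δ_0 = 10783/EI
Flexibility coefficient — unit upward force at 2: δ_{22} = L³/(3EI) = 72/EI.
The prop prevents deflection at 2: R_2 = δ_0/δ_{22} = 10783/72 = 149.8 kN.
Moment equilibrium about 1: M_1 = Σ(load moments about 1) − R_2·L = 1143 − 149.8×6 = 244.4 kN·m.

M_1 = 244.4 kN·m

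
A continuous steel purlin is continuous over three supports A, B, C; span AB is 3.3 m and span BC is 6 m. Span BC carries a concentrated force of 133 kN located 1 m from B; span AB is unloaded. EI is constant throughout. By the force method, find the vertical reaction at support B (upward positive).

R_B = 141.6 kN

Take M_B as the redundant. Released structure: two simple spans AB and BC with a hinge at B.
Discontinuity in slope at B on the released structure — sum the simple-span end rotations:
  span BC: point load 133 at a = 1: Pab(L + b)/(6LEI) = 203.2/EI
  relative rotation θ_0 = (0 + 203.2)/EI = 203.2/EI
A unit hogging moment at B produces rotation L₁/(3EI) + L₂/(3EI) = 3.1/EI.
Compatibility: M_B·(L₁+L₂)/(3EI) = θ_0, giving M_B = 65.55 kN·m (hogging).
Span AB, ΣM about A with M_B applied at B: R_B^{AB}·3.3 = 0 + 65.55, so R_B^{AB} = 19.86 kN and R_A = 0 − 19.86 = -19.86 kN.
Span BC, ΣM about C: R_B^{BC}·6 = 665 + 65.55, so R_B^{BC} = 121.8 kN and R_C = 133 − 121.8 = 11.24 kN.
R_B = 19.86 + 121.8 = 141.6 kN.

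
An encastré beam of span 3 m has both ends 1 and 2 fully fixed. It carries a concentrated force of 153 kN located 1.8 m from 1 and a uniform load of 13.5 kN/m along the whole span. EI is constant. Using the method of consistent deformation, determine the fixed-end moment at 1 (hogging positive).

M_1 = 54.19 kN·m

Take the two fixed-end moments M_1, M_2 as redundants; the released structure is the simple span 12.
On the primary (simply-supported) span, the end slopes from the loading are:
  at 1: point load 153 at a = 1.8: Pab(L + b)/(6LEI) = 77.11/EI
  at 2: point load 153 at a = 1.8: Pab(L + a)/(6LEI) = 88.13/EI
  at 1: UDL 13.5: wL³/(24EI) = 15.19/EI
  at 2: UDL 13.5: wL³/(24EI) = 15.19/EI
  θ_10 = 92.3/EI,  θ_20 = 103.3/EI
Flexibility coefficients: a unit moment at one end gives L/(3EI) there and L/(6EI) at the far end, so f₁₁ = f₂₂ = 1/EI and f₁₂ = f₂₁ = 0.5/EI.
Compatibility — zero rotation at each built-in end:
  1 M_1 + 0.5 M_2 = 92.3
  0.5 M_1 + 1 M_2 = 103.3
Solving the pair gives M_1 = 54.19 kN·m and M_2 = 76.22 kN·m (hogging).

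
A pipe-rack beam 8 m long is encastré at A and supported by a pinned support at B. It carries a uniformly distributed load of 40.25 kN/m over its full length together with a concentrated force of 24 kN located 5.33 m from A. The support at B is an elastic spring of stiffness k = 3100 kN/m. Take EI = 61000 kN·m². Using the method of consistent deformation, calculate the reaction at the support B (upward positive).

R_B = 119.4 kN

Choose R_B as the redundant. The primary structure is the cantilever fixed at A.
Primary-structure tip deflection at B by superposition:
  UDL 40.25: wL⁴/(8EI) = 20608/EI
  point load 24 at a = 5.33: Pa²(3L − a)/(6EI) = 2122/EI
  δ_0 = 22730/EI
Flexibility coefficient — unit upward force at B: δ_{BB} = L³/(3EI) = 170.7/EI.
With EI = 61000 kN·m²: δ_0 = 0.37262 m and δ_{BB} = 0.002798 m/kN.
Compatibility — the spring shortens by R_B/k under the reaction it provides: δ_0 − R_B·δ_{BB} = R_B/k. With 1/k = 0.000323 m/kN, R_B = δ_0 / (δ_{BB} + 1/k) = 0.37262 / (0.002798 + 0.000323) = 119.4 kN.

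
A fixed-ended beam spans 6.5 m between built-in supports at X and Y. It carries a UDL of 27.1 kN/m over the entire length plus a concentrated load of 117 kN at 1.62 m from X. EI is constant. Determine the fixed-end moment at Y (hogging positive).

M_Y = 130.9 kN·m

Take the two fixed-end moments M_X, M_Y as redundants; the released structure is the simple span XY.
End rotations of the released simple span under the applied load (×1/EI):
  at X: UDL 27.1: wL³/(24EI) = 310.1/EI
  at Y: UDL 27.1: wL³/(24EI) = 310.1/EI
  at X: point load 117 at a = 1.62: Pab(L + b)/(6LEI) = 269.9/EI
  at Y: point load 117 at a = 1.62: Pab(L + a)/(6LEI) = 192.6/EI
  θ_X0 = 580/EI,  θ_Y0 = 502.7/EI
Flexibility coefficients: a unit moment at one end gives L/(3EI) there and L/(6EI) at the far end, so f₁₁ = f₂₂ = 2.167/EI and f₁₂ = f₂₁ = 1.083/EI.
Compatibility — zero rotation at each built-in end:
  2.167 M_X + 1.083 M_Y = 580
  1.083 M_X + 2.167 M_Y = 502.7
Solving the pair gives M_X = 202.2 kN·m and M_Y = 130.9 kN·m (hogging).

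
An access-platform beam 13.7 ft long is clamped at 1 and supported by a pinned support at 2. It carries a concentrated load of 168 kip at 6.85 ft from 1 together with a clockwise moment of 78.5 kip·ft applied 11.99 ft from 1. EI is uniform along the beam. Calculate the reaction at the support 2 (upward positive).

R_2 = 60.96 kip

Release the roller at 2. Primary structure: cantilever fixed at 1.
Free-end deflection of the primary structure under the applied loading (downward +):
  point load 168 at a = 6.85: Pa²(3L − a)/(6EI) = 44999/EI
  clockwise couple 78.5 at a = 11.99: M₀a(2L − a)/(2EI) = 7252/EI
  δ_0 = 52251/EI
Tip deflection under a unit load at 2: L³/(3EI) = 857.1/EI.
The prop prevents deflection at 2: R_2 = δ_0/δ_{22} = 52251/857.1 = 60.96 kip.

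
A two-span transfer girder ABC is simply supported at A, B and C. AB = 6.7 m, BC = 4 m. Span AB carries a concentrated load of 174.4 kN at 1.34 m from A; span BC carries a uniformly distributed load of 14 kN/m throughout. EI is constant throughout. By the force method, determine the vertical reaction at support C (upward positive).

R_C = 7.823 kN

Take M_B as the redundant. Released structure: two simple spans AB and BC with a hinge at B.
End slopes at the hinge B, treating each span as simply supported:
  span AB: point load 174.4 at a = 1.34: Pab(L + a)/(6LEI) = 250.5/EI
  span BC: UDL 14: wL³/(24EI) = 37.33/EI
  relative rotation θ_0 = (250.5 + 37.33)/EI = 287.9/EI
A unit hogging moment at B produces rotation L₁/(3EI) + L₂/(3EI) = 3.567/EI.
Compatibility: M_B·(L₁+L₂)/(3EI) = θ_0, giving M_B = 80.71 kN·m (hogging).
Span BC, ΣM about C: R_B^{BC}·4 = 112 + 80.71, so R_B^{BC} = 48.18 kN and R_C = 56 − 48.18 = 7.823 kN.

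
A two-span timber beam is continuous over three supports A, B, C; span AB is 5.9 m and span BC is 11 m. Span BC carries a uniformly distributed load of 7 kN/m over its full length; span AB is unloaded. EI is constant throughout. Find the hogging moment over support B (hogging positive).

M_B = 68.91 kN·m

Insert a hinge at B; M_B is the redundant, and each span becomes simply supported.
Discontinuity in slope at B on the released structure — sum the simple-span end rotations:
  span BC: UDL 7: wL³/(24EI) = 388.2/EI
  relative rotation θ_0 = (0 + 388.2)/EI = 388.2/EI
A unit hogging moment at B produces rotation L₁/(3EI) + L₂/(3EI) = 5.633/EI.
Compatibility: M_B·(L₁+L₂)/(3EI) = θ_0, giving M_B = 68.91 kN·m (hogging).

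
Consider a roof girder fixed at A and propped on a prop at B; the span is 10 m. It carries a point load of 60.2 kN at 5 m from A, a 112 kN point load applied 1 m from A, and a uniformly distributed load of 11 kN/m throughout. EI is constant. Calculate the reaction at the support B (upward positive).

Remove the prop at B; the released (primary) structure is a cantilever built in at A.
Deflection at B on the released cantilever, summing each load's contribution:
  point load 60.2 at a = 5: Pa²(3L − a)/(6EI) = 6271/EI
  point load 112 at a = 1: Pa²(3L − a)/(6EI) = 541.3/EI
  UDL 11: wL⁴/(8EI) = 13750/EI
  δ_0 = 20562/EI
Flexibility coefficient — unit upward force at B: δ_{BB} = L³/(3EI) = 333.3/EI.
The prop prevents deflection at B: R_B = δ_0/δ_{BB} = 20562/333.3 = 61.69 kN.

R_B = 61.69 kN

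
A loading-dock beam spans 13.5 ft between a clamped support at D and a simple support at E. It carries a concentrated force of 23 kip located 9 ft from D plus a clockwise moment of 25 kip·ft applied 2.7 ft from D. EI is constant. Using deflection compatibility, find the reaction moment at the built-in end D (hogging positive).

M_D = 57.5 kip·ft

Take the reaction at E as the redundant and release it; the primary structure is a cantilever fixed at D.
Primary-structure tip deflection at E by superposition:
  point load 23 at a = 9: Pa²(3L − a)/(6EI) = 9781/EI
  clockwise couple 25 at a = 2.7: M₀a(2L − a)/(2EI) = 820.1/EI
  δ_0 = 10601/EI
Tip deflection under a unit load at E: L³/(3EI) = 820.1/EI.
The prop prevents deflection at E: R_E = δ_0/δ_{EE} = 10601/820.1 = 12.93 kip.
Moment equilibrium about D: M_D = Σ(load moments about D) − R_E·L = 232 − 12.93×13.5 = 57.5 kip·ft.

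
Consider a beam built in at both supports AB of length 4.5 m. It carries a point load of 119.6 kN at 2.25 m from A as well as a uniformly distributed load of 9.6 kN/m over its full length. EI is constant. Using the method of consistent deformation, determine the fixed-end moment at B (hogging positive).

M_B = 83.47 kN·m

Release both end moments; the primary structure is a simply-supported span AB with redundants M_A and M_B.
End rotations of the released simple span under the applied load (×1/EI):
  at A: point load 119.6 at a = 2.25: Pab(L + b)/(6LEI) = 151.4/EI
  at B: point load 119.6 at a = 2.25: Pab(L + a)/(6LEI) = 151.4/EI
  at A: UDL 9.6: wL³/(24EI) = 36.45/EI
  at B: UDL 9.6: wL³/(24EI) = 36.45/EI
  θ_A0 = 187.8/EI,  θ_B0 = 187.8/EI
Flexibility coefficients: a unit moment at one end gives L/(3EI) there and L/(6EI) at the far end, so f₁₁ = f₂₂ = 1.5/EI and f₁₂ = f₂₁ = 0.75/EI.
Compatibility — zero rotation at each built-in end:
  1.5 M_A + 0.75 M_B = 187.8
  0.75 M_A + 1.5 M_B = 187.8
Solving the pair gives M_A = 83.47 kN·m and M_B = 83.47 kN·m (hogging).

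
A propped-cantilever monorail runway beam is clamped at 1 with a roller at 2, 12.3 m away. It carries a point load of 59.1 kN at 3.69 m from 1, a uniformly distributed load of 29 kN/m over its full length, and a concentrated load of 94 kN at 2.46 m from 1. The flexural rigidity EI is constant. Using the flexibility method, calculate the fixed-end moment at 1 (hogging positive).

M_1 = 844.7 kN·m

Choose R_2 as the redundant. The primary structure is the cantilever fixed at 1.
Free-end deflection of the primary structure under the applied loading (downward +):
  point load 59.1 at a = 3.69: Pa²(3L − a)/(6EI) = 4454/EI
  UDL 29: wL⁴/(8EI) = 82971/EI
  point load 94 at a = 2.46: Pa²(3L − a)/(6EI) = 3265/EI
  δ_0 = 90691/EI
Tip deflection under a unit load at 2: L³/(3EI) = 620.3/EI.
Compatibility at 2: δ_0 − R_2·δ_{22} = 0, so R_2 = 90691/620.3 = 146.2 kN.
Moment equilibrium about 1: M_1 = Σ(load moments about 1) − R_2·L = 2643 − 146.2×12.3 = 844.7 kN·m.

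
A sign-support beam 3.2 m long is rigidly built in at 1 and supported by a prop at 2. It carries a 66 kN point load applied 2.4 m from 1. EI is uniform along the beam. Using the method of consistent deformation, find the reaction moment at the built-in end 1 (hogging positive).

M_1 = 24.75 kN·m

Choose R_2 as the redundant. The primary structure is the cantilever fixed at 1.
Deflection at 2 on the released cantilever, summing each load's contribution:
  point load 66 at a = 2.4: Pa²(3L − a)/(6EI) = 456.2/EI
Flexibility coefficient — unit upward force at 2: δ_{22} = L³/(3EI) = 10.92/EI.
Compatibility at 2: δ_0 − R_2·δ_{22} = 0, so R_2 = 456.2/10.92 = 41.77 kN.
Moment equilibrium about 1: M_1 = Σ(load moments about 1) − R_2·L = 158.4 − 41.77×3.2 = 24.75 kN·m.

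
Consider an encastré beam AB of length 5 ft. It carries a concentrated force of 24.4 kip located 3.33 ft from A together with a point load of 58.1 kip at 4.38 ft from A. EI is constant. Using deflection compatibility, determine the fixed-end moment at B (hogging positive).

Take the two fixed-end moments M_A, M_B as redundants; the released structure is the simple span AB.
Simple-span end rotations at A and B under the given loads:
  at A: point load 24.4 at a = 3.33: Pab(L + b)/(6LEI) = 30.17/EI
  at B: point load 24.4 at a = 3.33: Pab(L + a)/(6LEI) = 37.68/EI
  at A: point load 58.1 at a = 4.38: Pab(L + b)/(6LEI) = 29.56/EI
  at B: point load 58.1 at a = 4.38: Pab(L + a)/(6LEI) = 49.33/EI
  θ_A0 = 59.73/EI,  θ_B0 = 87.01/EI
Flexibility coefficients: a unit moment at one end gives L/(3EI) there and L/(6EI) at the far end, so f₁₁ = f₂₂ = 1.667/EI and f₁₂ = f₂₁ = 0.8333/EI.
Compatibility — zero rotation at each built-in end:
  1.667 M_A + 0.8333 M_B = 59.73
  0.8333 M_A + 1.667 M_B = 87.01
Solving the pair gives M_A = 12.98 kip·ft and M_B = 45.72 kip·ft (hogging).

M_B = 45.72 kip·ft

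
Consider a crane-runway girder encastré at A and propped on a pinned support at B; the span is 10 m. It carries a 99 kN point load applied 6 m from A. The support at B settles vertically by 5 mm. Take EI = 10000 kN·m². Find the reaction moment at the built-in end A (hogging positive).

M_A = 167.8 kN·m

Release the roller at B. Primary structure: cantilever fixed at A.
Downward deflection at the released point B due to the loads:
  point load 99 at a = 6: Pa²(3L − a)/(6EI) = 14256/EI
Tip deflection under a unit load at B: L³/(3EI) = 333.3/EI.
With EI = 10000 kN·m²: δ_0 = 1.4256 m and δ_{BB} = 0.033333 m/kN.
Compatibility — the beam at B must follow the support down by 0.005 m: δ_0 − R_B·δ_{BB} = 0.005, so R_B = (1.4256 − 0.005)/0.033333 = 42.62 kN.
Moment equilibrium about A: M_A = Σ(load moments about A) − R_B·L = 594 − 42.62×10 = 167.8 kN·m.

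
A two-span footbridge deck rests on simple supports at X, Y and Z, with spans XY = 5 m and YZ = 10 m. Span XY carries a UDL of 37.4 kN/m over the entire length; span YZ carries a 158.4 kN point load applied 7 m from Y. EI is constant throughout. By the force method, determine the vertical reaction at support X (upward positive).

R_X = 56.88 kN

Take M_Y as the redundant. Released structure: two simple spans XY and YZ with a hinge at Y.
End slopes at the hinge Y, treating each span as simply supported:
  span XY: UDL 37.4: wL³/(24EI) = 194.8/EI
  span YZ: point load 158.4 at a = 7: Pab(L + b)/(6LEI) = 720.7/EI
  relative rotation θ_0 = (194.8 + 720.7)/EI = 915.5/EI
A unit hogging moment at Y produces rotation L₁/(3EI) + L₂/(3EI) = 5/EI.
Slope continuity at Y: θ_0 = M_Y·5/EI, so M_Y = 915.5/5 = 183.1 kN·m (hogging).
Span XY, ΣM about X with M_Y applied at Y: R_Y^{XY}·5 = 467.5 + 183.1, so R_Y^{XY} = 130.1 kN and R_X = 187 − 130.1 = 56.88 kN.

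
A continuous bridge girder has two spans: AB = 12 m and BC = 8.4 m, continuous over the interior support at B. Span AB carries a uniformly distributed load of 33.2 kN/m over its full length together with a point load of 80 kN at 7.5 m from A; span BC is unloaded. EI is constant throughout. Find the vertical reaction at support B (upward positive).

R_B = 342.1 kN

Release continuity at B by inserting a hinge; the redundant is the internal moment M_B. The primary structure is two simply-supported spans AB and BC.
Rotations at B on the released spans (each span's end-slope, ×1/EI):
  span AB: UDL 33.2: wL³/(24EI) = 2390/EI
  span AB: point load 80 at a = 7.5: Pab(L + a)/(6LEI) = 731.2/EI
  relative rotation θ_0 = (3122 + 0)/EI = 3122/EI
A unit hogging moment at B produces rotation L₁/(3EI) + L₂/(3EI) = 6.8/EI.
Compatibility: M_B·(L₁+L₂)/(3EI) = θ_0, giving M_B = 459.1 kN·m (hogging).
Span AB, ΣM about A with M_B applied at B: R_B^{AB}·12 = 2990 + 459.1, so R_B^{AB} = 287.5 kN and R_A = 478.4 − 287.5 = 190.9 kN.
Span BC, ΣM about C: R_B^{BC}·8.4 = 0 + 459.1, so R_B^{BC} = 54.65 kN and R_C = 0 − 54.65 = -54.65 kN.
R_B = 287.5 + 54.65 = 342.1 kN.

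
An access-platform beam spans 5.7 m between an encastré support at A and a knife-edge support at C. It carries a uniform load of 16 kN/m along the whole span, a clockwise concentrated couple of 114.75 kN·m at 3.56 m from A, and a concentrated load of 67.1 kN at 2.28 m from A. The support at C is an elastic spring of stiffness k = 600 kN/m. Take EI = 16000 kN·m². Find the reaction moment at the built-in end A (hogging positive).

Take the reaction at C as the redundant and release it; the primary structure is a cantilever fixed at A.
Primary-structure tip deflection at C by superposition:
  UDL 16: wL⁴/(8EI) = 2111/EI
  clockwise couple 114.75 at a = 3.56: M₀a(2L − a)/(2EI) = 1601/EI
  point load 67.1 at a = 2.28: Pa²(3L − a)/(6EI) = 861.6/EI
  δ_0 = 4574/EI
Tip deflection under a unit load at C: L³/(3EI) = 61.73/EI.
With EI = 16000 kN·m²: δ_0 = 0.28588 m and δ_{CC} = 0.003858 m/kN.
Compatibility — the spring shortens by R_C/k under the reaction it provides: δ_0 − R_C·δ_{CC} = R_C/k. With 1/k = 0.001667 m/kN, R_C = δ_0 / (δ_{CC} + 1/k) = 0.28588 / (0.003858 + 0.001667) = 51.74 kN.
Moment equilibrium about A: M_A = Σ(load moments about A) − R_C·L = 527.7 − 51.74×5.7 = 232.7 kN·m.

M_A = 232.7 kN·m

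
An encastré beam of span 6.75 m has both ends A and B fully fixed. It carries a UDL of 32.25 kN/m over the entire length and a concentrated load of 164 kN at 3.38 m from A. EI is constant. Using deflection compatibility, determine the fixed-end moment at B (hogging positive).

Release both end moments; the primary structure is a simply-supported span AB with redundants M_A and M_B.
On the primary (simply-supported) span, the end slopes from the loading are:
  at A: UDL 32.25: wL³/(24EI) = 413.3/EI
  at B: UDL 32.25: wL³/(24EI) = 413.3/EI
  at A: point load 164 at a = 3.38: Pab(L + b)/(6LEI) = 466.8/EI
  at B: point load 164 at a = 3.38: Pab(L + a)/(6LEI) = 467.2/EI
  θ_A0 = 880.1/EI,  θ_B0 = 880.5/EI
Flexibility coefficients: a unit moment at one end gives L/(3EI) there and L/(6EI) at the far end, so f₁₁ = f₂₂ = 2.25/EI and f₁₂ = f₂₁ = 1.125/EI.
Compatibility — zero rotation at each built-in end:
  2.25 M_A + 1.125 M_B = 880.1
  1.125 M_A + 2.25 M_B = 880.5
Solving the pair gives M_A = 260.6 kN·m and M_B = 261 kN·m (hogging).

M_B = 261 kN·m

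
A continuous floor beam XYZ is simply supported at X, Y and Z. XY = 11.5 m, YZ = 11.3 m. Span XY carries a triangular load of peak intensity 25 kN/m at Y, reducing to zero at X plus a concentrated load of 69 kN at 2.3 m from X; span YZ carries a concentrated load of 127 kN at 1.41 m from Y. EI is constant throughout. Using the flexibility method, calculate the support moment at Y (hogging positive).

Insert a hinge at Y; M_Y is the redundant, and each span becomes simply supported.
End slopes at the hinge Y, treating each span as simply supported:
  span XY: triangular load, peak 25: w₀L³/(45EI) = 844.9/EI
  span XY: point load 69 at a = 2.3: Pab(L + a)/(6LEI) = 292/EI
  span YZ: point load 127 at a = 1.41: Pab(L + b)/(6LEI) = 553.5/EI
  relative rotation θ_0 = (1137 + 553.5)/EI = 1690/EI
A unit hogging moment at Y produces rotation L₁/(3EI) + L₂/(3EI) = 7.6/EI.
Compatibility: M_Y·(L₁+L₂)/(3EI) = θ_0, giving M_Y = 222.4 kN·m (hogging).

M_Y = 222.4 kN·m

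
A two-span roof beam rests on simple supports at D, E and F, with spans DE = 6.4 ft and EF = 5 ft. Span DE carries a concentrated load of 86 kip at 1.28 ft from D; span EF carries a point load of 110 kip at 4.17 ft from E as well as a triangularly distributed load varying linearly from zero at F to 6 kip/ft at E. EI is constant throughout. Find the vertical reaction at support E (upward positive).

R_E = 64.53 kip

Insert a hinge at E; M_E is the redundant, and each span becomes simply supported.
End slopes at the hinge E, treating each span as simply supported:
  span DE: point load 86 at a = 1.28: Pab(L + a)/(6LEI) = 112.7/EI
  span EF: point load 110 at a = 4.17: Pab(L + b)/(6LEI) = 73.99/EI
  span EF: triangular load, peak 6: w₀L³/(45EI) = 16.67/EI
  relative rotation θ_0 = (112.7 + 90.65)/EI = 203.4/EI
A unit hogging moment at E produces rotation L₁/(3EI) + L₂/(3EI) = 3.8/EI.
Compatibility: M_E·(L₁+L₂)/(3EI) = θ_0, giving M_E = 53.52 kip·ft (hogging).
Span DE, ΣM about D with M_E applied at E: R_E^{DE}·6.4 = 110.1 + 53.52, so R_E^{DE} = 25.56 kip and R_D = 86 − 25.56 = 60.44 kip.
Span EF, ΣM about F: R_E^{EF}·5 = 141.3 + 53.52, so R_E^{EF} = 38.96 kip and R_F = 125 − 38.96 = 86.04 kip.
R_E = 25.56 + 38.96 = 64.53 kip.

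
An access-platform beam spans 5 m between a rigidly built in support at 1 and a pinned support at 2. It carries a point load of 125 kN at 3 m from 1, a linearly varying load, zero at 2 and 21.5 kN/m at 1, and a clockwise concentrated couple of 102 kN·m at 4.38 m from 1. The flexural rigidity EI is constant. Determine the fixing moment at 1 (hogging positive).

M_1 = 92.19 kN·m

Remove the prop at 2; the released (primary) structure is a cantilever built in at 1.
Free-end deflection of the primary structure under the applied loading (downward +):
  point load 125 at a = 3: Pa²(3L − a)/(6EI) = 2250/EI
  triangular load, peak 21.5 at the fixed end: w₀L⁴/(30EI) = 447.9/EI
  clockwise couple 102 at a = 4.38: M₀a(2L − a)/(2EI) = 1255/EI
  δ_0 = 3953/EI
Tip deflection under a unit load at 2: L³/(3EI) = 41.67/EI.
Compatibility at 2: δ_0 − R_2·δ_{22} = 0, so R_2 = 3953/41.67 = 94.88 kN.
Moment equilibrium about 1: M_1 = Σ(load moments about 1) − R_2·L = 566.6 − 94.88×5 = 92.19 kN·m.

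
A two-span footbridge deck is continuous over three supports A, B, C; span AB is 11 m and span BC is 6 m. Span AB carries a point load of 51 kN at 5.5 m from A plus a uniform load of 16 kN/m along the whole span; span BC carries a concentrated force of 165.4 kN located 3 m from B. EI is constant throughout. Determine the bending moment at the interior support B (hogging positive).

M_B = 290.3 kN·m

Release continuity at B by inserting a hinge; the redundant is the internal moment M_B. The primary structure is two simply-supported spans AB and BC.
Rotations at B on the released spans (each span's end-slope, ×1/EI):
  span AB: point load 51 at a = 5.5: Pab(L + a)/(6LEI) = 385.7/EI
  span AB: UDL 16: wL³/(24EI) = 887.3/EI
  span BC: point load 165.4 at a = 3: Pab(L + b)/(6LEI) = 372.1/EI
  relative rotation θ_0 = (1273 + 372.1)/EI = 1645/EI
A unit hogging moment at B produces rotation L₁/(3EI) + L₂/(3EI) = 5.667/EI.
Compatibility: M_B·(L₁+L₂)/(3EI) = θ_0, giving M_B = 290.3 kN·m (hogging).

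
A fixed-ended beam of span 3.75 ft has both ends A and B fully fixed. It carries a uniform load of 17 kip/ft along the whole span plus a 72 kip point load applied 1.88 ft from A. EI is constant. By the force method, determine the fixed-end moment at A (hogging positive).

Release both end moments; the primary structure is a simply-supported span AB with redundants M_A and M_B.
On the primary (simply-supported) span, the end slopes from the loading are:
  at A: UDL 17: wL³/(24EI) = 37.35/EI
  at B: UDL 17: wL³/(24EI) = 37.35/EI
  at A: point load 72 at a = 1.88: Pab(L + b)/(6LEI) = 63.22/EI
  at B: point load 72 at a = 1.88: Pab(L + a)/(6LEI) = 63.34/EI
  θ_A0 = 100.6/EI,  θ_B0 = 100.7/EI
Flexibility coefficients: a unit moment at one end gives L/(3EI) there and L/(6EI) at the far end, so f₁₁ = f₂₂ = 1.25/EI and f₁₂ = f₂₁ = 0.625/EI.
Compatibility — zero rotation at each built-in end:
  1.25 M_A + 0.625 M_B = 100.6
  0.625 M_A + 1.25 M_B = 100.7
Solving the pair gives M_A = 53.58 kip·ft and M_B = 53.76 kip·ft (hogging).

M_A = 53.58 kip·ft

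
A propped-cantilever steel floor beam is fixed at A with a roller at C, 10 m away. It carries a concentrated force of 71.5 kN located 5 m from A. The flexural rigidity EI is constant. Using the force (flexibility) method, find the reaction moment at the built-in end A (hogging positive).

Release the roller at C. Primary structure: cantilever fixed at A.
Free-end deflection of the primary structure under the applied loading (downward +):
  point load 71.5 at a = 5: Pa²(3L − a)/(6EI) = 7448/EI
Flexibility coefficient — unit upward force at C: δ_{CC} = L³/(3EI) = 333.3/EI.
The prop prevents deflection at C: R_C = δ_0/δ_{CC} = 7448/333.3 = 22.34 kN.
Moment equilibrium about A: M_A = Σ(load moments about A) − R_C·L = 357.5 − 22.34×10 = 134.1 kN·m.

M_A = 134.1 kN·m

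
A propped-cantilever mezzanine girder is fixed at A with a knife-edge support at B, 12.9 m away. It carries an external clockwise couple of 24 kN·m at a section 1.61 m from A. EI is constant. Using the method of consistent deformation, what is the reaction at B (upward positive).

Take the reaction at B as the redundant and release it; the primary structure is a cantilever fixed at A.
Free-end deflection of the primary structure under the applied loading (downward +):
  clockwise couple 24 at a = 1.61: M₀a(2L − a)/(2EI) = 467.4/EI
Tip deflection under a unit load at B: L³/(3EI) = 715.6/EI.
The prop prevents deflection at B: R_B = δ_0/δ_{BB} = 467.4/715.6 = 0.6531 kN.

R_B = 0.6531 kN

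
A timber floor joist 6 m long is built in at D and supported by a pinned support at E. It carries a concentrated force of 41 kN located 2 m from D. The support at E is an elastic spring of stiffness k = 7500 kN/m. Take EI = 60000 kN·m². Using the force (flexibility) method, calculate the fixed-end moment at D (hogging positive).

M_D = 49.2 kN·m

Take the reaction at E as the redundant and release it; the primary structure is a cantilever fixed at D.
Downward deflection at the released point E due to the loads:
  point load 41 at a = 2: Pa²(3L − a)/(6EI) = 437.3/EI
Tip deflection under a unit load at E: L³/(3EI) = 72/EI.
With EI = 60000 kN·m²: δ_0 = 0.007289 m and δ_{EE} = 0.0012 m/kN.
Compatibility — the spring shortens by R_E/k under the reaction it provides: δ_0 − R_E·δ_{EE} = R_E/k. With 1/k = 0.000133 m/kN, R_E = δ_0 / (δ_{EE} + 1/k) = 0.007289 / (0.0012 + 0.000133) = 5.467 kN.
Moment equilibrium about D: M_D = Σ(load moments about D) − R_E·L = 82 − 5.467×6 = 49.2 kN·m.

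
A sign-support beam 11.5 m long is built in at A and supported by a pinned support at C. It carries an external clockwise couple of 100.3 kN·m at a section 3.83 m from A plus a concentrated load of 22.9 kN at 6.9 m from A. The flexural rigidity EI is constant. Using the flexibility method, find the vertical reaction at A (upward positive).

Remove the prop at C; the released (primary) structure is a cantilever built in at A.
Downward deflection at the released point C due to the loads:
  clockwise couple 100.3 at a = 3.83: M₀a(2L − a)/(2EI) = 3682/EI
  point load 22.9 at a = 6.9: Pa²(3L − a)/(6EI) = 5015/EI
  δ_0 = 8697/EI
Tip deflection under a unit load at C: L³/(3EI) = 507/EI.
Compatibility at C: δ_0 − R_C·δ_{CC} = 0, so R_C = 8697/507 = 17.16 kN.
Vertical equilibrium: R_A = ΣP − R_C = 22.9 − 17.16 = 5.744 kN.

R_A = 5.744 kN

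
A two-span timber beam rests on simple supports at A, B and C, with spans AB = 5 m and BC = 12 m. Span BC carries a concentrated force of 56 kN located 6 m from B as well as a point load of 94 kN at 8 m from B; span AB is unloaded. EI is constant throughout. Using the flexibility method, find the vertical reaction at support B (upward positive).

Release continuity at B by inserting a hinge; the redundant is the internal moment M_B. The primary structure is two simply-supported spans AB and BC.
Discontinuity in slope at B on the released structure — sum the simple-span end rotations:
  span BC: point load 56 at a = 6: Pab(L + b)/(6LEI) = 504/EI
  span BC: point load 94 at a = 8: Pab(L + b)/(6LEI) = 668.4/EI
  relative rotation θ_0 = (0 + 1172)/EI = 1172/EI
A unit hogging moment at B produces rotation L₁/(3EI) + L₂/(3EI) = 5.667/EI.
Compatibility: M_B·(L₁+L₂)/(3EI) = θ_0, giving M_B = 206.9 kN·m (hogging).
Span AB, ΣM about A with M_B applied at B: R_B^{AB}·5 = 0 + 206.9, so R_B^{AB} = 41.38 kN and R_A = 0 − 41.38 = -41.38 kN.
Span BC, ΣM about C: R_B^{BC}·12 = 712 + 206.9, so R_B^{BC} = 76.58 kN and R_C = 150 − 76.58 = 73.42 kN.
R_B = 41.38 + 76.58 = 118 kN.

R_B = 118 kN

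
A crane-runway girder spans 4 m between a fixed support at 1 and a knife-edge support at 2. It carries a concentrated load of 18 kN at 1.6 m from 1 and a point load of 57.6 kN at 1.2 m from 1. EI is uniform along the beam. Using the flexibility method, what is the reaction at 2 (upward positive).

R_2 = 10.74 kN

Release the roller at 2. Primary structure: cantilever fixed at 1.
Primary-structure tip deflection at 2 by superposition:
  point load 18 at a = 1.6: Pa²(3L − a)/(6EI) = 79.87/EI
  point load 57.6 at a = 1.2: Pa²(3L − a)/(6EI) = 149.3/EI
  δ_0 = 229.2/EI
Tip deflection under a unit load at 2: L³/(3EI) = 21.33/EI.
The prop prevents deflection at 2: R_2 = δ_0/δ_{22} = 229.2/21.33 = 10.74 kN.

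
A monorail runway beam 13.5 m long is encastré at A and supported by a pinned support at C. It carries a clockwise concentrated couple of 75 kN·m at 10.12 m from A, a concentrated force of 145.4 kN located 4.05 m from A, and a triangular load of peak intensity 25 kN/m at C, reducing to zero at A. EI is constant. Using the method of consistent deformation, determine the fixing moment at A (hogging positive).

M_A = 585.7 kN·m

Choose R_C as the redundant. The primary structure is the cantilever fixed at A.
Deflection at C on the released cantilever, summing each load's contribution:
  clockwise couple 75 at a = 10.12: M₀a(2L − a)/(2EI) = 6406/EI
  point load 145.4 at a = 4.05: Pa²(3L − a)/(6EI) = 14488/EI
  triangular load, peak 25 at the free end: 11w₀L⁴/(120EI) = 76118/EI
  δ_0 = 97012/EI
Flexibility coefficient — unit upward force at C: δ_{CC} = L³/(3EI) = 820.1/EI.
The prop prevents deflection at C: R_C = δ_0/δ_{CC} = 97012/820.1 = 118.3 kN.
Moment equilibrium about A: M_A = Σ(load moments about A) − R_C·L = 2183 − 118.3×13.5 = 585.7 kN·m.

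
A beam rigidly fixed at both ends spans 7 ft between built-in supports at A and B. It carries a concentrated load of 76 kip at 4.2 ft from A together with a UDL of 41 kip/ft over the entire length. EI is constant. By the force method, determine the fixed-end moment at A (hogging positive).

Take the two fixed-end moments M_A, M_B as redundants; the released structure is the simple span AB.
On the primary (simply-supported) span, the end slopes from the loading are:
  at A: point load 76 at a = 4.2: Pab(L + b)/(6LEI) = 208.5/EI
  at B: point load 76 at a = 4.2: Pab(L + a)/(6LEI) = 238.3/EI
  at A: UDL 41: wL³/(24EI) = 586/EI
  at B: UDL 41: wL³/(24EI) = 586/EI
  θ_A0 = 794.5/EI,  θ_B0 = 824.3/EI
Flexibility coefficients: a unit moment at one end gives L/(3EI) there and L/(6EI) at the far end, so f₁₁ = f₂₂ = 2.333/EI and f₁₂ = f₂₁ = 1.167/EI.
Compatibility — zero rotation at each built-in end:
  2.333 M_A + 1.167 M_B = 794.5
  1.167 M_A + 2.333 M_B = 824.3
Solving the pair gives M_A = 218.5 kip·ft and M_B = 244 kip·ft (hogging).

M_A = 218.5 kip·ft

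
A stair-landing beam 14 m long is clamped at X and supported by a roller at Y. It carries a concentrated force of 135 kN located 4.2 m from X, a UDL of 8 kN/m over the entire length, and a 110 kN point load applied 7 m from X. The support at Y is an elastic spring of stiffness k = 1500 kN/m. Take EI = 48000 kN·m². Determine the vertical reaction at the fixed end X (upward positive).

R_X = 267.4 kN

Take the reaction at Y as the redundant and release it; the primary structure is a cantilever fixed at X.
Downward deflection at the released point Y due to the loads:
  point load 135 at a = 4.2: Pa²(3L − a)/(6EI) = 15003/EI
  UDL 8: wL⁴/(8EI) = 38416/EI
  point load 110 at a = 7: Pa²(3L − a)/(6EI) = 31442/EI
  δ_0 = 84860/EI
Flexibility coefficient — unit upward force at Y: δ_{YY} = L³/(3EI) = 914.7/EI.
With EI = 48000 kN·m²: δ_0 = 1.7679 m and δ_{YY} = 0.019056 m/kN.
Compatibility — the spring shortens by R_Y/k under the reaction it provides: δ_0 − R_Y·δ_{YY} = R_Y/k. With 1/k = 0.000667 m/kN, R_Y = δ_0 / (δ_{YY} + 1/k) = 1.7679 / (0.019056 + 0.000667) = 89.64 kN.
Vertical equilibrium: R_X = ΣP − R_Y = 357 − 89.64 = 267.4 kN.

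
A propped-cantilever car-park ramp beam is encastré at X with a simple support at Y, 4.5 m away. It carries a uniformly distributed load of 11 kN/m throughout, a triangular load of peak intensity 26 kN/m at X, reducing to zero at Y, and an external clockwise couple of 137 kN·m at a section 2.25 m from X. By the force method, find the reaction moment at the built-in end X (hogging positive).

M_X = 45.82 kN·m

Release the roller at Y. Primary structure: cantilever fixed at X.
Free-end deflection of the primary structure under the applied loading (downward +):
  UDL 11: wL⁴/(8EI) = 563.8/EI
  triangular load, peak 26 at the fixed end: w₀L⁴/(30EI) = 355.4/EI
  clockwise couple 137 at a = 2.25: M₀a(2L − a)/(2EI) = 1040/EI
  δ_0 = 1960/EI
Flexibility coefficient — unit upward force at Y: δ_{YY} = L³/(3EI) = 30.38/EI.
The prop prevents deflection at Y: R_Y = δ_0/δ_{YY} = 1960/30.38 = 64.51 kN.
Moment equilibrium about X: M_X = Σ(load moments about X) − R_Y·L = 336.1 − 64.51×4.5 = 45.82 kN·m.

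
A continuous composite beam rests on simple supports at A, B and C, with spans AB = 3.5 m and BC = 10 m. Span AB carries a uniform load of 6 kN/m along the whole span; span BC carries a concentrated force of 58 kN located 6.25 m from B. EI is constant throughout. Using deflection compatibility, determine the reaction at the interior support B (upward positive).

R_B = 59.87 kN

Release continuity at B by inserting a hinge; the redundant is the internal moment M_B. The primary structure is two simply-supported spans AB and BC.
Discontinuity in slope at B on the released structure — sum the simple-span end rotations:
  span AB: UDL 6: wL³/(24EI) = 10.72/EI
  span BC: point load 58 at a = 6.25: Pab(L + b)/(6LEI) = 311.5/EI
  relative rotation θ_0 = (10.72 + 311.5)/EI = 322.2/EI
A unit hogging moment at B produces rotation L₁/(3EI) + L₂/(3EI) = 4.5/EI.
Compatibility: M_B·(L₁+L₂)/(3EI) = θ_0, giving M_B = 71.61 kN·m (hogging).
Span AB, ΣM about A with M_B applied at B: R_B^{AB}·3.5 = 36.75 + 71.61, so R_B^{AB} = 30.96 kN and R_A = 21 − 30.96 = -9.96 kN.
Span BC, ΣM about C: R_B^{BC}·10 = 217.5 + 71.61, so R_B^{BC} = 28.91 kN and R_C = 58 − 28.91 = 29.09 kN.
R_B = 30.96 + 28.91 = 59.87 kN.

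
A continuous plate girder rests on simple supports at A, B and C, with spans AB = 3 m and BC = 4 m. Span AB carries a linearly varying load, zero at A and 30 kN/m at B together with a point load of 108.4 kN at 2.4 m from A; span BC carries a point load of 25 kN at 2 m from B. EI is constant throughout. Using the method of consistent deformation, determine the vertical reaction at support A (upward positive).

R_A = 23.85 kN

Release continuity at B by inserting a hinge; the redundant is the internal moment M_B. The primary structure is two simply-supported spans AB and BC.
Discontinuity in slope at B on the released structure — sum the simple-span end rotations:
  span AB: triangular load, peak 30: w₀L³/(45EI) = 18/EI
  span AB: point load 108.4 at a = 2.4: Pab(L + a)/(6LEI) = 46.83/EI
  span BC: point load 25 at a = 2: Pab(L + b)/(6LEI) = 25/EI
  relative rotation θ_0 = (64.83 + 25)/EI = 89.83/EI
A unit hogging moment at B produces rotation L₁/(3EI) + L₂/(3EI) = 2.333/EI.
Compatibility: M_B·(L₁+L₂)/(3EI) = θ_0, giving M_B = 38.5 kN·m (hogging).
Span AB, ΣM about A with M_B applied at B: R_B^{AB}·3 = 350.2 + 38.5, so R_B^{AB} = 129.6 kN and R_A = 153.4 − 129.6 = 23.85 kN.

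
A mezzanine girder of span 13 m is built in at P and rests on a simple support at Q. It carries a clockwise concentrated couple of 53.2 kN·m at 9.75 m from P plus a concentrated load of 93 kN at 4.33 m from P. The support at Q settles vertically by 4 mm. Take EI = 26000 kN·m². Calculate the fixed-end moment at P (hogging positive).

Take the reaction at Q as the redundant and release it; the primary structure is a cantilever fixed at P.
Deflection at Q on the released cantilever, summing each load's contribution:
  clockwise couple 53.2 at a = 9.75: M₀a(2L − a)/(2EI) = 4214/EI
  point load 93 at a = 4.33: Pa²(3L − a)/(6EI) = 10075/EI
  δ_0 = 14290/EI
Tip deflection under a unit load at Q: L³/(3EI) = 732.3/EI.
With EI = 26000 kN·m²: δ_0 = 0.54961 m and δ_{QQ} = 0.028167 m/kN.
Compatibility — the beam at Q must follow the support down by 0.004 m: δ_0 − R_Q·δ_{QQ} = 0.004, so R_Q = (0.54961 − 0.004)/0.028167 = 19.37 kN.
Moment equilibrium about P: M_P = Σ(load moments about P) − R_Q·L = 455.9 − 19.37×13 = 204.1 kN·m.

M_P = 204.1 kN·m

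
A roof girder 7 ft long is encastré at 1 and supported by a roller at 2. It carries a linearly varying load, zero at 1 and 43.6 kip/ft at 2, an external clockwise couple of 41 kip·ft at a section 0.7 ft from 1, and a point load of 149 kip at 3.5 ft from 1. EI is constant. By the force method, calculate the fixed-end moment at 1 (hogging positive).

M_1 = 349.5 kip·ft

Remove the prop at 2; the released (primary) structure is a cantilever built in at 1.
Free-end deflection of the primary structure under the applied loading (downward +):
  triangular load, peak 43.6 at the free end: 11w₀L⁴/(120EI) = 9596/EI
  clockwise couple 41 at a = 0.7: M₀a(2L − a)/(2EI) = 190.9/EI
  point load 149 at a = 3.5: Pa²(3L − a)/(6EI) = 5324/EI
  δ_0 = 15110/EI
Flexibility coefficient — unit upward force at 2: δ_{22} = L³/(3EI) = 114.3/EI.
Compatibility at 2: δ_0 − R_2·δ_{22} = 0, so R_2 = 15110/114.3 = 132.2 kip.
Moment equilibrium about 1: M_1 = Σ(load moments about 1) − R_2·L = 1275 − 132.2×7 = 349.5 kip·ft.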